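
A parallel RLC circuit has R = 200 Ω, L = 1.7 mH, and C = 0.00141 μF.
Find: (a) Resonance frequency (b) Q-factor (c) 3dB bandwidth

Step 1 — Resonance: ω₀ = 1/√(LC) = 1/√(0.0017·1.41e-09) = 6.459e+05 rad/s.
Step 2 — f₀ = ω₀/(2π) = 1.028e+05 Hz.
Step 3 — Parallel Q: Q = R/(ω₀L) = 200/(6.459e+05·0.0017) = 0.1821.
Step 4 — Bandwidth: Δω = ω₀/Q = 3.546e+06 rad/s; BW = Δω/(2π) = 5.644e+05 Hz.

(a) f₀ = 1.028e+05 Hz  (b) Q = 0.1821  (c) BW = 5.644e+05 Hz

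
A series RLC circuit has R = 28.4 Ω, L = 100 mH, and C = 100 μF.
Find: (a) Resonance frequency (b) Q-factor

Step 1 — Resonance condition Im(Z)=0 gives ω₀ = 1/√(LC).
Step 2 — ω₀ = 1/√(0.1·0.0001) = 316.2 rad/s.
Step 3 — f₀ = ω₀/(2π) = 50.33 Hz.
Step 4 — Series Q: Q = ω₀L/R = 316.2·0.1/28.4 = 1.113.

(a) f₀ = 50.33 Hz  (b) Q = 1.113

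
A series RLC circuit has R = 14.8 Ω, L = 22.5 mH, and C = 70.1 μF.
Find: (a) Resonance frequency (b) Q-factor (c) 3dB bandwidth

Step 1 — Resonance: ω₀ = 1/√(LC) = 1/√(0.0225·7.01e-05) = 796.3 rad/s.
Step 2 — f₀ = ω₀/(2π) = 126.7 Hz.
Step 3 — Series Q: Q = ω₀L/R = 796.3·0.0225/14.8 = 1.211.
Step 4 — Bandwidth: Δω = ω₀/Q = 657.8 rad/s; BW = Δω/(2π) = 104.7 Hz.

(a) f₀ = 126.7 Hz  (b) Q = 1.211  (c) BW = 104.7 Hz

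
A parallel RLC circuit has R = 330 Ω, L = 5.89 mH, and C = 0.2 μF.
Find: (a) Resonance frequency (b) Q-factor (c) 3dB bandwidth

Step 1 — Resonance: ω₀ = 1/√(LC) = 1/√(0.00589·2e-07) = 2.914e+04 rad/s.
Step 2 — f₀ = ω₀/(2π) = 4637 Hz.
Step 3 — Parallel Q: Q = R/(ω₀L) = 330/(2.914e+04·0.00589) = 1.923.
Step 4 — Bandwidth: Δω = ω₀/Q = 1.515e+04 rad/s; BW = Δω/(2π) = 2411 Hz.

(a) f₀ = 4637 Hz  (b) Q = 1.923  (c) BW = 2411 Hz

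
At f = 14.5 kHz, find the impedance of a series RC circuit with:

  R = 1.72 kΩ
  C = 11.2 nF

Step 1 — Angular frequency: ω = 2π·f = 2π·1.45e+04 = 9.111e+04 rad/s.
Step 2 — Component impedances:
  R: Z = R = 1720 Ω
  C: Z = 1/(jωC) = -j/(ω·C) = 0 - j980 Ω
Step 3 — Series combination: Z_total = R + C = 1720 - j980 Ω = 1980∠-29.7° Ω.

Z = 1720 - j980 Ω = 1980∠-29.7° Ω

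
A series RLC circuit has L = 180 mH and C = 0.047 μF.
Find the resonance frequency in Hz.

Step 1 — Resonance condition Im(Z)=0 gives ω₀ = 1/√(LC).
Step 2 — ω₀ = 1/√(0.18·4.7e-08) = 1.087e+04 rad/s.
Step 3 — f₀ = ω₀/(2π) = 1730 Hz.

f₀ = 1730 Hz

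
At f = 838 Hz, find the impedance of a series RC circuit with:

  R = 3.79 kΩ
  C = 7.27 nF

Step 1 — Angular frequency: ω = 2π·f = 2π·838 = 5265 rad/s.
Step 2 — Component impedances:
  R: Z = R = 3790 Ω
  C: Z = 1/(jωC) = -j/(ω·C) = 0 - j2.612e+04 Ω
Step 3 — Series combination: Z_total = R + C = 3790 - j2.612e+04 Ω = 2.64e+04∠-81.7° Ω.

Z = 3790 - j2.612e+04 Ω = 2.64e+04∠-81.7° Ω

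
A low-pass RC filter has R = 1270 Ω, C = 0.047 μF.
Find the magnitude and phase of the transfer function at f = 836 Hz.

Step 1 — Angular frequency: ω = 2π·836 = 5253 rad/s.
Step 2 — Transfer function: H(jω) = 1/(1 + jωRC).
Step 3 — Denominator: 1 + jωRC = 1 + j·5253·1270·4.7e-08 = 1 + j0.3135.
Step 4 — H = 0.9105 - j0.2855.
Step 5 — Magnitude: |H| = 0.9542 (-0.4 dB); phase: φ = -17.4°.

|H| = 0.9542 (-0.4 dB), φ = -17.4°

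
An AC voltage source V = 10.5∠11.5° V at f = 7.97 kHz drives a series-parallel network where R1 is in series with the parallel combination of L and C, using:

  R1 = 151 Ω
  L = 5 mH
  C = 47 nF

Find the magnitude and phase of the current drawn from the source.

Step 1 — Angular frequency: ω = 2π·f = 2π·7970 = 5.008e+04 rad/s.
Step 2 — Component impedances:
  R1: Z = R = 151 Ω
  L: Z = jωL = j·5.008e+04·0.005 = 0 + j250.4 Ω
  C: Z = 1/(jωC) = -j/(ω·C) = 0 - j424.9 Ω
Step 3 — Parallel branch: L || C = 1/(1/L + 1/C) = 0 + j609.7 Ω.
Step 4 — Series with R1: Z_total = R1 + (L || C) = 151 + j609.7 Ω = 628.1∠76.1° Ω.
Step 5 — Source phasor: V = 10.5∠11.5° V = 10.29 + j2.093 V.
Step 6 — Ohm's law: I = V / Z_total = (10.29 + j2.093) / (151 + j609.7) = 0.007173 - j0.0151 A.
Step 7 — Convert to polar: |I| = 0.01672 A, ∠I = -64.6°.

I = 0.01672∠-64.6° A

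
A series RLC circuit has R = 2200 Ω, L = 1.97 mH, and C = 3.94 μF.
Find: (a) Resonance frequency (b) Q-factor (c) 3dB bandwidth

Step 1 — Resonance condition Im(Z)=0 gives ω₀ = 1/√(LC).
Step 2 — ω₀ = 1/√(0.00197·3.94e-06) = 1.135e+04 rad/s.
Step 3 — f₀ = ω₀/(2π) = 1807 Hz.
Step 4 — Series Q: Q = ω₀L/R = 1.135e+04·0.00197/2200 = 0.01016.
Step 5 — 3dB bandwidth: Δω = ω₀/Q = 1.117e+06 rad/s; BW = Δω/(2π) = 1.777e+05 Hz.

(a) f₀ = 1807 Hz  (b) Q = 0.01016  (c) BW = 1.777e+05 Hz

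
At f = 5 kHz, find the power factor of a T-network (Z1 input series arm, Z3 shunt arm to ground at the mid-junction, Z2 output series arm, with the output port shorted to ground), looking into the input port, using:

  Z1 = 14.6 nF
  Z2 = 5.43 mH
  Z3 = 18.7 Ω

Step 1 — Angular frequency: ω = 2π·f = 2π·5000 = 3.142e+04 rad/s.
Step 2 — Component impedances:
  Z1: Z = 1/(jωC) = -j/(ω·C) = 0 - j2180 Ω
  Z2: Z = jωL = j·3.142e+04·0.00543 = 0 + j170.6 Ω
  Z3: Z = R = 18.7 Ω
Step 3 — With the output port shorted to ground, the output series arm Z2 runs from the junction to ground; the shunt arm Z3 also runs from the junction to ground. They appear in parallel: Z3 || Z2 = 18.48 + j2.026 Ω.
Step 4 — Series with input arm Z1: Z_in = Z1 + (Z3 || Z2) = 18.48 - j2178 Ω = 2178∠-89.5° Ω.
Step 5 — Power factor: PF = cos(φ) = Re(Z)/|Z| = 18.478/2178.3 = 0.008483.
Step 6 — Type: Im(Z) = -2178 ⇒ leading (phase φ = -89.5°).

PF = 0.008483 (leading, φ = -89.5°)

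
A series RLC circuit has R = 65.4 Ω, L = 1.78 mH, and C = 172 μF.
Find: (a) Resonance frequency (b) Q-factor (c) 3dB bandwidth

Step 1 — Resonance condition Im(Z)=0 gives ω₀ = 1/√(LC).
Step 2 — ω₀ = 1/√(0.00178·0.000172) = 1807 rad/s.
Step 3 — f₀ = ω₀/(2π) = 287.6 Hz.
Step 4 — Series Q: Q = ω₀L/R = 1807·0.00178/65.4 = 0.04919.
Step 5 — 3dB bandwidth: Δω = ω₀/Q = 3.674e+04 rad/s; BW = Δω/(2π) = 5848 Hz.

(a) f₀ = 287.6 Hz  (b) Q = 0.04919  (c) BW = 5848 Hz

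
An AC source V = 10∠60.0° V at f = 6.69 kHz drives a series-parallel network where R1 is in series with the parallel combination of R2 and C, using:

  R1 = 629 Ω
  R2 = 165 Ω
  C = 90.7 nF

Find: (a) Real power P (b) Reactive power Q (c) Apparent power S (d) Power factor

Step 1 — Angular frequency: ω = 2π·f = 2π·6690 = 4.203e+04 rad/s.
Step 2 — Component impedances:
  R1: Z = R = 629 Ω
  R2: Z = R = 165 Ω
  C: Z = 1/(jωC) = -j/(ω·C) = 0 - j262.3 Ω
Step 3 — Parallel branch: R2 || C = 1/(1/R2 + 1/C) = 118.2 - j74.37 Ω.
Step 4 — Series with R1: Z_total = R1 + (R2 || C) = 747.2 - j74.37 Ω = 750.9∠-5.7° Ω.
Step 5 — Source phasor: V = 10∠60.0° V = 5 + j8.66 V.
Step 6 — Current: I = V / Z = 0.005484 + j0.01214 A = 0.01332∠65.7° A.
Step 7 — Complex power: S = V·I* = 0.1325 - j0.01319 VA.
Step 8 — Real power: P = Re(S) = 0.1325 W.
Step 9 — Reactive power: Q = Im(S) = -0.01319 VAR.
Step 10 — Apparent power: |S| = 0.1332 VA.
Step 11 — Power factor: PF = P/|S| = 0.9951 (leading).

(a) P = 0.1325 W  (b) Q = -0.01319 VAR  (c) S = 0.1332 VA  (d) PF = 0.9951 (leading)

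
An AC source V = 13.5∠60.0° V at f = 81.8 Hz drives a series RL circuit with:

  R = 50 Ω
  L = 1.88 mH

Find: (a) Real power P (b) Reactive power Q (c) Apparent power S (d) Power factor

Step 1 — Angular frequency: ω = 2π·f = 2π·81.8 = 514 rad/s.
Step 2 — Component impedances:
  R: Z = R = 50 Ω
  L: Z = jωL = j·514·0.00188 = 0 + j0.9663 Ω
Step 3 — Series combination: Z_total = R + L = 50 + j0.9663 Ω = 50.01∠1.1° Ω.
Step 4 — Source phasor: V = 13.5∠60.0° V = 6.75 + j11.69 V.
Step 5 — Current: I = V / Z = 0.1395 + j0.2311 A = 0.2699∠58.9° A.
Step 6 — Complex power: S = V·I* = 3.644 + j0.07041 VA.
Step 7 — Real power: P = Re(S) = 3.644 W.
Step 8 — Reactive power: Q = Im(S) = 0.07041 VAR.
Step 9 — Apparent power: |S| = 3.644 VA.
Step 10 — Power factor: PF = P/|S| = 0.9998 (lagging).

(a) P = 3.644 W  (b) Q = 0.07041 VAR  (c) S = 3.644 VA  (d) PF = 0.9998 (lagging)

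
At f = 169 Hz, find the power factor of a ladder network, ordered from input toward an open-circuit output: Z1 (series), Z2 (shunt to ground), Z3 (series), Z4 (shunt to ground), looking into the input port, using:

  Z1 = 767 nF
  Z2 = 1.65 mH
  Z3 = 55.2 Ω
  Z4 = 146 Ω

Step 1 — Angular frequency: ω = 2π·f = 2π·169 = 1062 rad/s.
Step 2 — Component impedances:
  Z1: Z = 1/(jωC) = -j/(ω·C) = 0 - j1228 Ω
  Z2: Z = jωL = j·1062·0.00165 = 0 + j1.752 Ω
  Z3: Z = R = 55.2 Ω
  Z4: Z = R = 146 Ω
Step 3 — Ladder network (open output): work backward from the far end, alternating series and parallel combinations. Z_in = 0.01526 - j1226 Ω = 1226∠-90.0° Ω.
Step 4 — Power factor: PF = cos(φ) = Re(Z)/|Z| = 0.015256/1226.1 = 1.244e-05.
Step 5 — Type: Im(Z) = -1226 ⇒ leading (phase φ = -90.0°).

PF = 1.244e-05 (leading, φ = -90.0°)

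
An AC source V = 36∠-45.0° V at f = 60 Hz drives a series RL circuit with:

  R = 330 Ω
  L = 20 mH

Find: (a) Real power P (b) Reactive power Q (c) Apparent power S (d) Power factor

Step 1 — Angular frequency: ω = 2π·f = 2π·60 = 377 rad/s.
Step 2 — Component impedances:
  R: Z = R = 330 Ω
  L: Z = jωL = j·377·0.02 = 0 + j7.54 Ω
Step 3 — Series combination: Z_total = R + L = 330 + j7.54 Ω = 330.1∠1.3° Ω.
Step 4 — Source phasor: V = 36∠-45.0° V = 25.46 - j25.46 V.
Step 5 — Current: I = V / Z = 0.07534 - j0.07886 A = 0.1091∠-46.3° A.
Step 6 — Complex power: S = V·I* = 3.925 + j0.08968 VA.
Step 7 — Real power: P = Re(S) = 3.925 W.
Step 8 — Reactive power: Q = Im(S) = 0.08968 VAR.
Step 9 — Apparent power: |S| = 3.926 VA.
Step 10 — Power factor: PF = P/|S| = 0.9997 (lagging).

(a) P = 3.925 W  (b) Q = 0.08968 VAR  (c) S = 3.926 VA  (d) PF = 0.9997 (lagging)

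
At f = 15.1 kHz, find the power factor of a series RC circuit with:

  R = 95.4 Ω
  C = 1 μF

Step 1 — Angular frequency: ω = 2π·f = 2π·1.51e+04 = 9.488e+04 rad/s.
Step 2 — Component impedances:
  R: Z = R = 95.4 Ω
  C: Z = 1/(jωC) = -j/(ω·C) = 0 - j10.54 Ω
Step 3 — Series combination: Z_total = R + C = 95.4 - j10.54 Ω = 95.98∠-6.3° Ω.
Step 4 — Power factor: PF = cos(φ) = Re(Z)/|Z| = 95.4/95.98 = 0.994.
Step 5 — Type: Im(Z) = -10.54 ⇒ leading (phase φ = -6.3°).

PF = 0.994 (leading, φ = -6.3°)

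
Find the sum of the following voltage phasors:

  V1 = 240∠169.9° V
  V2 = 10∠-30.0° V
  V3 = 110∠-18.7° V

Step 1 — Convert each phasor to rectangular form:
  V1 = 240·(cos(169.9°) + j·sin(169.9°)) = -236.3 + j42.09 V
  V2 = 10·(cos(-30.0°) + j·sin(-30.0°)) = 8.66 - j5 V
  V3 = 110·(cos(-18.7°) + j·sin(-18.7°)) = 104.2 - j35.27 V
Step 2 — Sum components: V_total = -123.4 + j1.821 V.
Step 3 — Convert to polar: |V_total| = 123.4 V, ∠V_total = 179.2°.

V_total = 123.4∠179.2° V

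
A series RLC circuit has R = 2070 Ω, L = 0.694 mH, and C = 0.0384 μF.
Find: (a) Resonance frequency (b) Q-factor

Step 1 — Resonance condition Im(Z)=0 gives ω₀ = 1/√(LC).
Step 2 — ω₀ = 1/√(0.000694·3.84e-08) = 1.937e+05 rad/s.
Step 3 — f₀ = ω₀/(2π) = 3.083e+04 Hz.
Step 4 — Series Q: Q = ω₀L/R = 1.937e+05·0.000694/2070 = 0.06494.

(a) f₀ = 3.083e+04 Hz  (b) Q = 0.06494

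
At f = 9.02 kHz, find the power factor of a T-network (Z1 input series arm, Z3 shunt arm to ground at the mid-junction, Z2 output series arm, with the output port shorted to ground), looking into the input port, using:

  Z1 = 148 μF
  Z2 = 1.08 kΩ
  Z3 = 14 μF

Step 1 — Angular frequency: ω = 2π·f = 2π·9020 = 5.667e+04 rad/s.
Step 2 — Component impedances:
  Z1: Z = 1/(jωC) = -j/(ω·C) = 0 - j0.1192 Ω
  Z2: Z = R = 1080 Ω
  Z3: Z = 1/(jωC) = -j/(ω·C) = 0 - j1.26 Ω
Step 3 — With the output port shorted to ground, the output series arm Z2 runs from the junction to ground; the shunt arm Z3 also runs from the junction to ground. They appear in parallel: Z3 || Z2 = 0.001471 - j1.26 Ω.
Step 4 — Series with input arm Z1: Z_in = Z1 + (Z3 || Z2) = 0.001471 - j1.38 Ω = 1.38∠-89.9° Ω.
Step 5 — Power factor: PF = cos(φ) = Re(Z)/|Z| = 0.001471/1.38 = 0.001066.
Step 6 — Type: Im(Z) = -1.38 ⇒ leading (phase φ = -89.9°).

PF = 0.001066 (leading, φ = -89.9°)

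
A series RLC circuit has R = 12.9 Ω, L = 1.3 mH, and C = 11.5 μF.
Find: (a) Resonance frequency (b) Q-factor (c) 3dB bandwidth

Step 1 — Resonance: ω₀ = 1/√(LC) = 1/√(0.0013·1.15e-05) = 8179 rad/s.
Step 2 — f₀ = ω₀/(2π) = 1302 Hz.
Step 3 — Series Q: Q = ω₀L/R = 8179·0.0013/12.9 = 0.8242.
Step 4 — Bandwidth: Δω = ω₀/Q = 9923 rad/s; BW = Δω/(2π) = 1579 Hz.

(a) f₀ = 1302 Hz  (b) Q = 0.8242  (c) BW = 1579 Hz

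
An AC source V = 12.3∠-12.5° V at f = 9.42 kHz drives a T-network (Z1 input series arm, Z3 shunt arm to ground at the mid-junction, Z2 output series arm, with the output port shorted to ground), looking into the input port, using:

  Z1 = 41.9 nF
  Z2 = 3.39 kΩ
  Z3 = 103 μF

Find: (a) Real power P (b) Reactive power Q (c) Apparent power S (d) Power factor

Step 1 — Angular frequency: ω = 2π·f = 2π·9420 = 5.919e+04 rad/s.
Step 2 — Component impedances:
  Z1: Z = 1/(jωC) = -j/(ω·C) = 0 - j403.2 Ω
  Z2: Z = R = 3390 Ω
  Z3: Z = 1/(jωC) = -j/(ω·C) = 0 - j0.164 Ω
Step 3 — With the output port shorted to ground, the output series arm Z2 runs from the junction to ground; the shunt arm Z3 also runs from the junction to ground. They appear in parallel: Z3 || Z2 = 7.937e-06 - j0.164 Ω.
Step 4 — Series with input arm Z1: Z_in = Z1 + (Z3 || Z2) = 7.937e-06 - j403.4 Ω = 403.4∠-90.0° Ω.
Step 5 — Source phasor: V = 12.3∠-12.5° V = 12.01 - j2.662 V.
Step 6 — Current: I = V / Z = 0.006599 + j0.02977 A = 0.03049∠77.5° A.
Step 7 — Complex power: S = V·I* = 7.379e-09 - j0.375 VA.
Step 8 — Real power: P = Re(S) = 7.379e-09 W.
Step 9 — Reactive power: Q = Im(S) = -0.375 VAR.
Step 10 — Apparent power: |S| = 0.375 VA.
Step 11 — Power factor: PF = P/|S| = 1.968e-08 (leading).

(a) P = 7.379e-09 W  (b) Q = -0.375 VAR  (c) S = 0.375 VA  (d) PF = 1.968e-08 (leading)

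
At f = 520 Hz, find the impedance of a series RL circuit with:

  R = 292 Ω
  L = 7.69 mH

Step 1 — Angular frequency: ω = 2π·f = 2π·520 = 3267 rad/s.
Step 2 — Component impedances:
  R: Z = R = 292 Ω
  L: Z = jωL = j·3267·0.00769 = 0 + j25.13 Ω
Step 3 — Series combination: Z_total = R + L = 292 + j25.13 Ω = 293.1∠4.9° Ω.

Z = 292 + j25.13 Ω = 293.1∠4.9° Ω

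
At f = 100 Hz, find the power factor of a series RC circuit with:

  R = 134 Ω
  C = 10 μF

Step 1 — Angular frequency: ω = 2π·f = 2π·100 = 628.3 rad/s.
Step 2 — Component impedances:
  R: Z = R = 134 Ω
  C: Z = 1/(jωC) = -j/(ω·C) = 0 - j159.2 Ω
Step 3 — Series combination: Z_total = R + C = 134 - j159.2 Ω = 208.1∠-49.9° Ω.
Step 4 — Power factor: PF = cos(φ) = Re(Z)/|Z| = 134/208.05 = 0.6441.
Step 5 — Type: Im(Z) = -159.2 ⇒ leading (phase φ = -49.9°).

PF = 0.6441 (leading, φ = -49.9°)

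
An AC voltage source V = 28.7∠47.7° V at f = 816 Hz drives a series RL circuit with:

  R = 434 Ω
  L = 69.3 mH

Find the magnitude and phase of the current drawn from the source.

Step 1 — Angular frequency: ω = 2π·f = 2π·816 = 5127 rad/s.
Step 2 — Component impedances:
  R: Z = R = 434 Ω
  L: Z = jωL = j·5127·0.0693 = 0 + j355.3 Ω
Step 3 — Series combination: Z_total = R + L = 434 + j355.3 Ω = 560.9∠39.3° Ω.
Step 4 — Source phasor: V = 28.7∠47.7° V = 19.32 + j21.23 V.
Step 5 — Ohm's law: I = V / Z_total = (19.32 + j21.23) / (434 + j355.3) = 0.05062 + j0.007469 A.
Step 6 — Convert to polar: |I| = 0.05117 A, ∠I = 8.4°.

I = 0.05117∠8.4° A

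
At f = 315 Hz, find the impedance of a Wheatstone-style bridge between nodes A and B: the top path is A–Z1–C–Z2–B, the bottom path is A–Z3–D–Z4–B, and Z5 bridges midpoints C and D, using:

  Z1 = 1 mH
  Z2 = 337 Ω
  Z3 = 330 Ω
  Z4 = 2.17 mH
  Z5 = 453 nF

Step 1 — Angular frequency: ω = 2π·f = 2π·315 = 1979 rad/s.
Step 2 — Component impedances:
  Z1: Z = jωL = j·1979·0.001 = 0 + j1.979 Ω
  Z2: Z = R = 337 Ω
  Z3: Z = R = 330 Ω
  Z4: Z = jωL = j·1979·0.00217 = 0 + j4.295 Ω
  Z5: Z = 1/(jωC) = -j/(ω·C) = 0 - j1115 Ω
Step 3 — Bridge requires nodal analysis (the Z5 bridge couples midpoints C and D, so the two paths cannot be reduced to a simple series/parallel combination). Setting node B to ground and injecting 1 A at node A, the 3-node admittance system at A, C, D solves to V_A = Z_AB = 162.6 - j22.76 Ω = 164.2∠-8.0° Ω.

Z = 162.6 - j22.76 Ω = 164.2∠-8.0° Ω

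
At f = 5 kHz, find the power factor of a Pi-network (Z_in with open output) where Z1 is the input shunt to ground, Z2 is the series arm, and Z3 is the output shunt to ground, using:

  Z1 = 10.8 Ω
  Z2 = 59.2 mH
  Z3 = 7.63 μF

Step 1 — Angular frequency: ω = 2π·f = 2π·5000 = 3.142e+04 rad/s.
Step 2 — Component impedances:
  Z1: Z = R = 10.8 Ω
  Z2: Z = jωL = j·3.142e+04·0.0592 = 0 + j1860 Ω
  Z3: Z = 1/(jωC) = -j/(ω·C) = 0 - j4.172 Ω
Step 3 — With open output, the series arm Z2 and the output shunt Z3 appear in series to ground: Z2 + Z3 = 0 + j1856 Ω.
Step 4 — Parallel with input shunt Z1: Z_in = Z1 || (Z2 + Z3) = 10.8 + j0.06285 Ω = 10.8∠0.3° Ω.
Step 5 — Power factor: PF = cos(φ) = Re(Z)/|Z| = 10.8/10.8 = 1.
Step 6 — Type: Im(Z) = 0.06285 ⇒ lagging (phase φ = 0.3°).

PF = 1 (lagging, φ = 0.3°)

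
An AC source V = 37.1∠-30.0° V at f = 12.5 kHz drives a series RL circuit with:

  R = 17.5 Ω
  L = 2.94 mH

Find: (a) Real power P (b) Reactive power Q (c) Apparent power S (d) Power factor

Step 1 — Angular frequency: ω = 2π·f = 2π·1.25e+04 = 7.854e+04 rad/s.
Step 2 — Component impedances:
  R: Z = R = 17.5 Ω
  L: Z = jωL = j·7.854e+04·0.00294 = 0 + j230.9 Ω
Step 3 — Series combination: Z_total = R + L = 17.5 + j230.9 Ω = 231.6∠85.7° Ω.
Step 4 — Source phasor: V = 37.1∠-30.0° V = 32.13 - j18.55 V.
Step 5 — Current: I = V / Z = -0.06939 - j0.1444 A = 0.1602∠-115.7° A.
Step 6 — Complex power: S = V·I* = 0.4492 + j5.927 VA.
Step 7 — Real power: P = Re(S) = 0.4492 W.
Step 8 — Reactive power: Q = Im(S) = 5.927 VAR.
Step 9 — Apparent power: |S| = 5.944 VA.
Step 10 — Power factor: PF = P/|S| = 0.07557 (lagging).

(a) P = 0.4492 W  (b) Q = 5.927 VAR  (c) S = 5.944 VA  (d) PF = 0.07557 (lagging)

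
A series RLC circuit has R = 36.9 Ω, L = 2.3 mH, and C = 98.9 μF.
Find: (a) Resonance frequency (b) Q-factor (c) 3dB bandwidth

Step 1 — Resonance: ω₀ = 1/√(LC) = 1/√(0.0023·9.89e-05) = 2097 rad/s.
Step 2 — f₀ = ω₀/(2π) = 333.7 Hz.
Step 3 — Series Q: Q = ω₀L/R = 2097·0.0023/36.9 = 0.1307.
Step 4 — Bandwidth: Δω = ω₀/Q = 1.604e+04 rad/s; BW = Δω/(2π) = 2553 Hz.

(a) f₀ = 333.7 Hz  (b) Q = 0.1307  (c) BW = 2553 Hz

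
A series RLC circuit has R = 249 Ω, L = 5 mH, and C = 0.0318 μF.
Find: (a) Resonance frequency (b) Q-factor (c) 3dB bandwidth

Step 1 — Resonance condition Im(Z)=0 gives ω₀ = 1/√(LC).
Step 2 — ω₀ = 1/√(0.005·3.18e-08) = 7.931e+04 rad/s.
Step 3 — f₀ = ω₀/(2π) = 1.262e+04 Hz.
Step 4 — Series Q: Q = ω₀L/R = 7.931e+04·0.005/249 = 1.592.
Step 5 — 3dB bandwidth: Δω = ω₀/Q = 4.98e+04 rad/s; BW = Δω/(2π) = 7926 Hz.

(a) f₀ = 1.262e+04 Hz  (b) Q = 1.592  (c) BW = 7926 Hz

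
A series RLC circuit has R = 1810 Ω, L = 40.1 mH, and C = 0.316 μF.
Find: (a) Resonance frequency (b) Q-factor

Step 1 — Resonance condition Im(Z)=0 gives ω₀ = 1/√(LC).
Step 2 — ω₀ = 1/√(0.0401·3.16e-07) = 8884 rad/s.
Step 3 — f₀ = ω₀/(2π) = 1414 Hz.
Step 4 — Series Q: Q = ω₀L/R = 8884·0.0401/1810 = 0.1968.

(a) f₀ = 1414 Hz  (b) Q = 0.1968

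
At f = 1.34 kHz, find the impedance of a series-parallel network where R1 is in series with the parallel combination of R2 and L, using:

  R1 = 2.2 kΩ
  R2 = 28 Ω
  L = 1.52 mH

Step 1 — Angular frequency: ω = 2π·f = 2π·1340 = 8419 rad/s.
Step 2 — Component impedances:
  R1: Z = R = 2200 Ω
  R2: Z = R = 28 Ω
  L: Z = jωL = j·8419·0.00152 = 0 + j12.8 Ω
Step 3 — Parallel branch: R2 || L = 1/(1/R2 + 1/L) = 4.838 + j10.59 Ω.
Step 4 — Series with R1: Z_total = R1 + (R2 || L) = 2205 + j10.59 Ω = 2205∠0.3° Ω.

Z = 2205 + j10.59 Ω = 2205∠0.3° Ω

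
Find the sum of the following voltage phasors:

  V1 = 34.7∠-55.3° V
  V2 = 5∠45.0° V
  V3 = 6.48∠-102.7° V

Step 1 — Convert each phasor to rectangular form:
  V1 = 34.7·(cos(-55.3°) + j·sin(-55.3°)) = 19.75 - j28.53 V
  V2 = 5·(cos(45.0°) + j·sin(45.0°)) = 3.536 + j3.536 V
  V3 = 6.48·(cos(-102.7°) + j·sin(-102.7°)) = -1.425 - j6.321 V
Step 2 — Sum components: V_total = 21.86 - j31.31 V.
Step 3 — Convert to polar: |V_total| = 38.19 V, ∠V_total = -55.1°.

V_total = 38.19∠-55.1° V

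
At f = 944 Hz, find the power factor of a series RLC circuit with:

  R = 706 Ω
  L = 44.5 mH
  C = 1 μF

Step 1 — Angular frequency: ω = 2π·f = 2π·944 = 5931 rad/s.
Step 2 — Component impedances:
  R: Z = R = 706 Ω
  L: Z = jωL = j·5931·0.0445 = 0 + j263.9 Ω
  C: Z = 1/(jωC) = -j/(ω·C) = 0 - j168.6 Ω
Step 3 — Series combination: Z_total = R + L + C = 706 + j95.35 Ω = 712.4∠7.7° Ω.
Step 4 — Power factor: PF = cos(φ) = Re(Z)/|Z| = 706/712.4 = 0.991.
Step 5 — Type: Im(Z) = 95.35 ⇒ lagging (phase φ = 7.7°).

PF = 0.991 (lagging, φ = 7.7°)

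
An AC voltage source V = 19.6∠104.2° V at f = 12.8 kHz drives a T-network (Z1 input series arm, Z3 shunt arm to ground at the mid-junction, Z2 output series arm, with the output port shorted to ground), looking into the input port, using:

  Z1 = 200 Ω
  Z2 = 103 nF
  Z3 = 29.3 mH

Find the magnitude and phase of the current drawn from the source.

Step 1 — Angular frequency: ω = 2π·f = 2π·1.28e+04 = 8.042e+04 rad/s.
Step 2 — Component impedances:
  Z1: Z = R = 200 Ω
  Z2: Z = 1/(jωC) = -j/(ω·C) = 0 - j120.7 Ω
  Z3: Z = jωL = j·8.042e+04·0.0293 = 0 + j2356 Ω
Step 3 — With the output port shorted to ground, the output series arm Z2 runs from the junction to ground; the shunt arm Z3 also runs from the junction to ground. They appear in parallel: Z3 || Z2 = 0 - j127.2 Ω.
Step 4 — Series with input arm Z1: Z_in = Z1 + (Z3 || Z2) = 200 - j127.2 Ω = 237∠-32.5° Ω.
Step 5 — Source phasor: V = 19.6∠104.2° V = -4.808 + j19 V.
Step 6 — Ohm's law: I = V / Z_total = (-4.808 + j19) / (200 - j127.2) = -0.06014 + j0.05675 A.
Step 7 — Convert to polar: |I| = 0.08269 A, ∠I = 136.7°.

I = 0.08269∠136.7° A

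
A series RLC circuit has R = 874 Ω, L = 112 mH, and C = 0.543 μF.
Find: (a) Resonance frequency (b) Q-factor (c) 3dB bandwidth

Step 1 — Resonance condition Im(Z)=0 gives ω₀ = 1/√(LC).
Step 2 — ω₀ = 1/√(0.112·5.43e-07) = 4055 rad/s.
Step 3 — f₀ = ω₀/(2π) = 645.4 Hz.
Step 4 — Series Q: Q = ω₀L/R = 4055·0.112/874 = 0.5196.
Step 5 — 3dB bandwidth: Δω = ω₀/Q = 7804 rad/s; BW = Δω/(2π) = 1242 Hz.

(a) f₀ = 645.4 Hz  (b) Q = 0.5196  (c) BW = 1242 Hz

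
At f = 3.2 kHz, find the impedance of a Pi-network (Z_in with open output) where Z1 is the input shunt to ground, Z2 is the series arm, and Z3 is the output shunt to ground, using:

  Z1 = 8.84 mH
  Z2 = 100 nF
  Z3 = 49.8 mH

Step 1 — Angular frequency: ω = 2π·f = 2π·3200 = 2.011e+04 rad/s.
Step 2 — Component impedances:
  Z1: Z = jωL = j·2.011e+04·0.00884 = 0 + j177.7 Ω
  Z2: Z = 1/(jωC) = -j/(ω·C) = 0 - j497.4 Ω
  Z3: Z = jωL = j·2.011e+04·0.0498 = 0 + j1001 Ω
Step 3 — With open output, the series arm Z2 and the output shunt Z3 appear in series to ground: Z2 + Z3 = 0 + j503.9 Ω.
Step 4 — Parallel with input shunt Z1: Z_in = Z1 || (Z2 + Z3) = 0 + j131.4 Ω = 131.4∠90.0° Ω.

Z = 0 + j131.4 Ω = 131.4∠90.0° Ω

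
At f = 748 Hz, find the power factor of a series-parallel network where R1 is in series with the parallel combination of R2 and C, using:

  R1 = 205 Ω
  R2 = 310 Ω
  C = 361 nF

Step 1 — Angular frequency: ω = 2π·f = 2π·748 = 4700 rad/s.
Step 2 — Component impedances:
  R1: Z = R = 205 Ω
  R2: Z = R = 310 Ω
  C: Z = 1/(jωC) = -j/(ω·C) = 0 - j589.4 Ω
Step 3 — Parallel branch: R2 || C = 1/(1/R2 + 1/C) = 242.8 - j127.7 Ω.
Step 4 — Series with R1: Z_total = R1 + (R2 || C) = 447.8 - j127.7 Ω = 465.7∠-15.9° Ω.
Step 5 — Power factor: PF = cos(φ) = Re(Z)/|Z| = 447.83/465.68 = 0.9617.
Step 6 — Type: Im(Z) = -127.7 ⇒ leading (phase φ = -15.9°).

PF = 0.9617 (leading, φ = -15.9°)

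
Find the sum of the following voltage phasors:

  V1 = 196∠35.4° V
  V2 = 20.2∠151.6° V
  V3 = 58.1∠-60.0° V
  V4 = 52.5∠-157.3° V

Step 1 — Convert each phasor to rectangular form:
  V1 = 196·(cos(35.4°) + j·sin(35.4°)) = 159.8 + j113.5 V
  V2 = 20.2·(cos(151.6°) + j·sin(151.6°)) = -17.77 + j9.608 V
  V3 = 58.1·(cos(-60.0°) + j·sin(-60.0°)) = 29.05 - j50.32 V
  V4 = 52.5·(cos(-157.3°) + j·sin(-157.3°)) = -48.43 - j20.26 V
Step 2 — Sum components: V_total = 122.6 + j52.57 V.
Step 3 — Convert to polar: |V_total| = 133.4 V, ∠V_total = 23.2°.

V_total = 133.4∠23.2° V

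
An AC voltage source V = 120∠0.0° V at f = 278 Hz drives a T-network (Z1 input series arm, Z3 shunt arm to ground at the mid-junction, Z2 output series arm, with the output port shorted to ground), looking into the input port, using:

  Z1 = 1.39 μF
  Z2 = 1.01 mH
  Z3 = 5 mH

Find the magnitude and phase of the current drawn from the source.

Step 1 — Angular frequency: ω = 2π·f = 2π·278 = 1747 rad/s.
Step 2 — Component impedances:
  Z1: Z = 1/(jωC) = -j/(ω·C) = 0 - j411.9 Ω
  Z2: Z = jωL = j·1747·0.00101 = 0 + j1.764 Ω
  Z3: Z = jωL = j·1747·0.005 = 0 + j8.734 Ω
Step 3 — With the output port shorted to ground, the output series arm Z2 runs from the junction to ground; the shunt arm Z3 also runs from the junction to ground. They appear in parallel: Z3 || Z2 = 0 + j1.468 Ω.
Step 4 — Series with input arm Z1: Z_in = Z1 + (Z3 || Z2) = 0 - j410.4 Ω = 410.4∠-90.0° Ω.
Step 5 — Source phasor: V = 120∠0.0° V = 120 V.
Step 6 — Ohm's law: I = V / Z_total = (120) / (0 - j410.4) = 0 + j0.2924 A.
Step 7 — Convert to polar: |I| = 0.2924 A, ∠I = 90.0°.

I = 0.2924∠90.0° A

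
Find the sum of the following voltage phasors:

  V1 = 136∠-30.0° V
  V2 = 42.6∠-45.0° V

Step 1 — Convert each phasor to rectangular form:
  V1 = 136·(cos(-30.0°) + j·sin(-30.0°)) = 117.8 - j68 V
  V2 = 42.6·(cos(-45.0°) + j·sin(-45.0°)) = 30.12 - j30.12 V
Step 2 — Sum components: V_total = 147.9 - j98.12 V.
Step 3 — Convert to polar: |V_total| = 177.5 V, ∠V_total = -33.6°.

V_total = 177.5∠-33.6° V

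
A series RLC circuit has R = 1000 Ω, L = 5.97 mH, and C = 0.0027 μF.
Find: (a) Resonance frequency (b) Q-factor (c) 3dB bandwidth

Step 1 — Resonance: ω₀ = 1/√(LC) = 1/√(0.00597·2.7e-09) = 2.491e+05 rad/s.
Step 2 — f₀ = ω₀/(2π) = 3.964e+04 Hz.
Step 3 — Series Q: Q = ω₀L/R = 2.491e+05·0.00597/1000 = 1.487.
Step 4 — Bandwidth: Δω = ω₀/Q = 1.675e+05 rad/s; BW = Δω/(2π) = 2.666e+04 Hz.

(a) f₀ = 3.964e+04 Hz  (b) Q = 1.487  (c) BW = 2.666e+04 Hz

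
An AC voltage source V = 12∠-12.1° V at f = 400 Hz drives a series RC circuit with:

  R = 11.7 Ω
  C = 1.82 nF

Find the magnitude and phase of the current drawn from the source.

Step 1 — Angular frequency: ω = 2π·f = 2π·400 = 2513 rad/s.
Step 2 — Component impedances:
  R: Z = R = 11.7 Ω
  C: Z = 1/(jωC) = -j/(ω·C) = 0 - j2.186e+05 Ω
Step 3 — Series combination: Z_total = R + C = 11.7 - j2.186e+05 Ω = 2.186e+05∠-90.0° Ω.
Step 4 — Source phasor: V = 12∠-12.1° V = 11.73 - j2.515 V.
Step 5 — Ohm's law: I = V / Z_total = (11.73 - j2.515) / (11.7 - j2.186e+05) = 1.151e-05 + j5.367e-05 A.
Step 6 — Convert to polar: |I| = 5.489e-05 A, ∠I = 77.9°.

I = 5.489e-05∠77.9° A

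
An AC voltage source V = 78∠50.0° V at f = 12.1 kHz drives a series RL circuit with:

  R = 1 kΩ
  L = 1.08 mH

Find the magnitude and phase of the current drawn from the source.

Step 1 — Angular frequency: ω = 2π·f = 2π·1.21e+04 = 7.603e+04 rad/s.
Step 2 — Component impedances:
  R: Z = R = 1000 Ω
  L: Z = jωL = j·7.603e+04·0.00108 = 0 + j82.11 Ω
Step 3 — Series combination: Z_total = R + L = 1000 + j82.11 Ω = 1003∠4.7° Ω.
Step 4 — Source phasor: V = 78∠50.0° V = 50.14 + j59.75 V.
Step 5 — Ohm's law: I = V / Z_total = (50.14 + j59.75) / (1000 + j82.11) = 0.05467 + j0.05526 A.
Step 6 — Convert to polar: |I| = 0.07774 A, ∠I = 45.3°.

I = 0.07774∠45.3° A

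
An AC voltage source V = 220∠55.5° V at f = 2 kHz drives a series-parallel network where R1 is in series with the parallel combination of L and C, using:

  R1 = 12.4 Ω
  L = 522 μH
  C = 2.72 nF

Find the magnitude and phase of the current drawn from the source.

Step 1 — Angular frequency: ω = 2π·f = 2π·2000 = 1.257e+04 rad/s.
Step 2 — Component impedances:
  R1: Z = R = 12.4 Ω
  L: Z = jωL = j·1.257e+04·0.000522 = 0 + j6.56 Ω
  C: Z = 1/(jωC) = -j/(ω·C) = 0 - j2.926e+04 Ω
Step 3 — Parallel branch: L || C = 1/(1/L + 1/C) = 0 + j6.561 Ω.
Step 4 — Series with R1: Z_total = R1 + (L || C) = 12.4 + j6.561 Ω = 14.03∠27.9° Ω.
Step 5 — Source phasor: V = 220∠55.5° V = 124.6 + j181.3 V.
Step 6 — Ohm's law: I = V / Z_total = (124.6 + j181.3) / (12.4 + j6.561) = 13.9 + j7.269 A.
Step 7 — Convert to polar: |I| = 15.68 A, ∠I = 27.6°.

I = 15.68∠27.6° A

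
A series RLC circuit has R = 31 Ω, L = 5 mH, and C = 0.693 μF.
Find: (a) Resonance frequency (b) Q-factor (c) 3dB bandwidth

Step 1 — Resonance: ω₀ = 1/√(LC) = 1/√(0.005·6.93e-07) = 1.699e+04 rad/s.
Step 2 — f₀ = ω₀/(2π) = 2704 Hz.
Step 3 — Series Q: Q = ω₀L/R = 1.699e+04·0.005/31 = 2.74.
Step 4 — Bandwidth: Δω = ω₀/Q = 6200 rad/s; BW = Δω/(2π) = 986.8 Hz.

(a) f₀ = 2704 Hz  (b) Q = 2.74  (c) BW = 986.8 Hz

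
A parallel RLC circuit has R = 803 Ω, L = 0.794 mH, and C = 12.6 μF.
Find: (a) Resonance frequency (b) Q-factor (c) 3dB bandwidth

Step 1 — Resonance: ω₀ = 1/√(LC) = 1/√(0.000794·1.26e-05) = 9998 rad/s.
Step 2 — f₀ = ω₀/(2π) = 1591 Hz.
Step 3 — Parallel Q: Q = R/(ω₀L) = 803/(9998·0.000794) = 101.2.
Step 4 — Bandwidth: Δω = ω₀/Q = 98.84 rad/s; BW = Δω/(2π) = 15.73 Hz.

(a) f₀ = 1591 Hz  (b) Q = 101.2  (c) BW = 15.73 Hz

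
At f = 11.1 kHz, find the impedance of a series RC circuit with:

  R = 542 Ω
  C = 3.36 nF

Step 1 — Angular frequency: ω = 2π·f = 2π·1.11e+04 = 6.974e+04 rad/s.
Step 2 — Component impedances:
  R: Z = R = 542 Ω
  C: Z = 1/(jωC) = -j/(ω·C) = 0 - j4267 Ω
Step 3 — Series combination: Z_total = R + C = 542 - j4267 Ω = 4302∠-82.8° Ω.

Z = 542 - j4267 Ω = 4302∠-82.8° Ω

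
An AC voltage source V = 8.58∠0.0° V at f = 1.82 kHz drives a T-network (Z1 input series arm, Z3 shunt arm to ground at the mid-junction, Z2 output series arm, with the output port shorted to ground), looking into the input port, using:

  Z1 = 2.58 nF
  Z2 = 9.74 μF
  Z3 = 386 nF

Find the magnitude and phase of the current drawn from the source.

Step 1 — Angular frequency: ω = 2π·f = 2π·1820 = 1.144e+04 rad/s.
Step 2 — Component impedances:
  Z1: Z = 1/(jωC) = -j/(ω·C) = 0 - j3.389e+04 Ω
  Z2: Z = 1/(jωC) = -j/(ω·C) = 0 - j8.978 Ω
  Z3: Z = 1/(jωC) = -j/(ω·C) = 0 - j226.5 Ω
Step 3 — With the output port shorted to ground, the output series arm Z2 runs from the junction to ground; the shunt arm Z3 also runs from the junction to ground. They appear in parallel: Z3 || Z2 = 0 - j8.636 Ω.
Step 4 — Series with input arm Z1: Z_in = Z1 + (Z3 || Z2) = 0 - j3.39e+04 Ω = 3.39e+04∠-90.0° Ω.
Step 5 — Source phasor: V = 8.58∠0.0° V = 8.58 V.
Step 6 — Ohm's law: I = V / Z_total = (8.58) / (0 - j3.39e+04) = 0 + j0.0002531 A.
Step 7 — Convert to polar: |I| = 0.0002531 A, ∠I = 90.0°.

I = 0.0002531∠90.0° A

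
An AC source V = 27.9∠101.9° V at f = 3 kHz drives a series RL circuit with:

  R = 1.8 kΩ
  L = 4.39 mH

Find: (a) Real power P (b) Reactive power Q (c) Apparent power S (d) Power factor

Step 1 — Angular frequency: ω = 2π·f = 2π·3000 = 1.885e+04 rad/s.
Step 2 — Component impedances:
  R: Z = R = 1800 Ω
  L: Z = jωL = j·1.885e+04·0.00439 = 0 + j82.75 Ω
Step 3 — Series combination: Z_total = R + L = 1800 + j82.75 Ω = 1802∠2.6° Ω.
Step 4 — Source phasor: V = 27.9∠101.9° V = -5.753 + j27.3 V.
Step 5 — Current: I = V / Z = -0.002494 + j0.01528 A = 0.01548∠99.3° A.
Step 6 — Complex power: S = V·I* = 0.4315 + j0.01984 VA.
Step 7 — Real power: P = Re(S) = 0.4315 W.
Step 8 — Reactive power: Q = Im(S) = 0.01984 VAR.
Step 9 — Apparent power: |S| = 0.432 VA.
Step 10 — Power factor: PF = P/|S| = 0.9989 (lagging).

(a) P = 0.4315 W  (b) Q = 0.01984 VAR  (c) S = 0.432 VA  (d) PF = 0.9989 (lagging)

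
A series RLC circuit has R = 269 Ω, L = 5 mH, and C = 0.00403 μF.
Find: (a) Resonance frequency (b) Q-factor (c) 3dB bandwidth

Step 1 — Resonance condition Im(Z)=0 gives ω₀ = 1/√(LC).
Step 2 — ω₀ = 1/√(0.005·4.03e-09) = 2.228e+05 rad/s.
Step 3 — f₀ = ω₀/(2π) = 3.546e+04 Hz.
Step 4 — Series Q: Q = ω₀L/R = 2.228e+05·0.005/269 = 4.141.
Step 5 — 3dB bandwidth: Δω = ω₀/Q = 5.38e+04 rad/s; BW = Δω/(2π) = 8563 Hz.

(a) f₀ = 3.546e+04 Hz  (b) Q = 4.141  (c) BW = 8563 Hz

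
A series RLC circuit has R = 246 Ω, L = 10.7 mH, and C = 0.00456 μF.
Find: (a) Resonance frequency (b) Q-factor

Step 1 — Resonance condition Im(Z)=0 gives ω₀ = 1/√(LC).
Step 2 — ω₀ = 1/√(0.0107·4.56e-09) = 1.432e+05 rad/s.
Step 3 — f₀ = ω₀/(2π) = 2.278e+04 Hz.
Step 4 — Series Q: Q = ω₀L/R = 1.432e+05·0.0107/246 = 6.227.

(a) f₀ = 2.278e+04 Hz  (b) Q = 6.227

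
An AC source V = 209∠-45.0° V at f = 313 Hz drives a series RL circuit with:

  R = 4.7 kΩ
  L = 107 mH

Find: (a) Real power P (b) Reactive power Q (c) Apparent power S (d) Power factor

Step 1 — Angular frequency: ω = 2π·f = 2π·313 = 1967 rad/s.
Step 2 — Component impedances:
  R: Z = R = 4700 Ω
  L: Z = jωL = j·1967·0.107 = 0 + j210.4 Ω
Step 3 — Series combination: Z_total = R + L = 4700 + j210.4 Ω = 4705∠2.6° Ω.
Step 4 — Source phasor: V = 209∠-45.0° V = 147.8 - j147.8 V.
Step 5 — Current: I = V / Z = 0.02998 - j0.03279 A = 0.04442∠-47.6° A.
Step 6 — Complex power: S = V·I* = 9.275 + j0.4153 VA.
Step 7 — Real power: P = Re(S) = 9.275 W.
Step 8 — Reactive power: Q = Im(S) = 0.4153 VAR.
Step 9 — Apparent power: |S| = 9.285 VA.
Step 10 — Power factor: PF = P/|S| = 0.999 (lagging).

(a) P = 9.275 W  (b) Q = 0.4153 VAR  (c) S = 9.285 VA  (d) PF = 0.999 (lagging)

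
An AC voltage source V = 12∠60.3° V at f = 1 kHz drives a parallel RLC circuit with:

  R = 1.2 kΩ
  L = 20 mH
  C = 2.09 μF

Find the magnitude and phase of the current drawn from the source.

Step 1 — Angular frequency: ω = 2π·f = 2π·1000 = 6283 rad/s.
Step 2 — Component impedances:
  R: Z = R = 1200 Ω
  L: Z = jωL = j·6283·0.02 = 0 + j125.7 Ω
  C: Z = 1/(jωC) = -j/(ω·C) = 0 - j76.15 Ω
Step 3 — Parallel combination: 1/Z_total = 1/R + 1/L + 1/C; Z_total = 30.34 - j188.4 Ω = 190.8∠-80.9° Ω.
Step 4 — Source phasor: V = 12∠60.3° V = 5.946 + j10.42 V.
Step 5 — Ohm's law: I = V / Z_total = (5.946 + j10.42) / (30.34 - j188.4) = -0.04898 + j0.03945 A.
Step 6 — Convert to polar: |I| = 0.06289 A, ∠I = 141.2°.

I = 0.06289∠141.2° A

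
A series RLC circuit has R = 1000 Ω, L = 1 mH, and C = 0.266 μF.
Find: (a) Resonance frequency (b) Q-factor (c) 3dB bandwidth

Step 1 — Resonance: ω₀ = 1/√(LC) = 1/√(0.001·2.66e-07) = 6.131e+04 rad/s.
Step 2 — f₀ = ω₀/(2π) = 9758 Hz.
Step 3 — Series Q: Q = ω₀L/R = 6.131e+04·0.001/1000 = 0.06131.
Step 4 — Bandwidth: Δω = ω₀/Q = 1e+06 rad/s; BW = Δω/(2π) = 1.592e+05 Hz.

(a) f₀ = 9758 Hz  (b) Q = 0.06131  (c) BW = 1.592e+05 Hz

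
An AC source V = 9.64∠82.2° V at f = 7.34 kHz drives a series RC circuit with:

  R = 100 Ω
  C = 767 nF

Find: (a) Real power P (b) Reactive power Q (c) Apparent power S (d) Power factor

Step 1 — Angular frequency: ω = 2π·f = 2π·7340 = 4.612e+04 rad/s.
Step 2 — Component impedances:
  R: Z = R = 100 Ω
  C: Z = 1/(jωC) = -j/(ω·C) = 0 - j28.27 Ω
Step 3 — Series combination: Z_total = R + C = 100 - j28.27 Ω = 103.9∠-15.8° Ω.
Step 4 — Source phasor: V = 9.64∠82.2° V = 1.308 + j9.551 V.
Step 5 — Current: I = V / Z = -0.01289 + j0.09186 A = 0.09276∠98.0° A.
Step 6 — Complex power: S = V·I* = 0.8605 - j0.2433 VA.
Step 7 — Real power: P = Re(S) = 0.8605 W.
Step 8 — Reactive power: Q = Im(S) = -0.2433 VAR.
Step 9 — Apparent power: |S| = 0.8942 VA.
Step 10 — Power factor: PF = P/|S| = 0.9623 (leading).

(a) P = 0.8605 W  (b) Q = -0.2433 VAR  (c) S = 0.8942 VA  (d) PF = 0.9623 (leading)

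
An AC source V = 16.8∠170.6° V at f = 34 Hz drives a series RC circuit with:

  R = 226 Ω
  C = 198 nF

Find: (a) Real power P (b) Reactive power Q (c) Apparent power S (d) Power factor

Step 1 — Angular frequency: ω = 2π·f = 2π·34 = 213.6 rad/s.
Step 2 — Component impedances:
  R: Z = R = 226 Ω
  C: Z = 1/(jωC) = -j/(ω·C) = 0 - j2.364e+04 Ω
Step 3 — Series combination: Z_total = R + C = 226 - j2.364e+04 Ω = 2.364e+04∠-89.5° Ω.
Step 4 — Source phasor: V = 16.8∠170.6° V = -16.57 + j2.744 V.
Step 5 — Current: I = V / Z = -0.0001228 - j0.0006999 A = 0.0007106∠-99.9° A.
Step 6 — Complex power: S = V·I* = 0.0001141 - j0.01194 VA.
Step 7 — Real power: P = Re(S) = 0.0001141 W.
Step 8 — Reactive power: Q = Im(S) = -0.01194 VAR.
Step 9 — Apparent power: |S| = 0.01194 VA.
Step 10 — Power factor: PF = P/|S| = 0.009559 (leading).

(a) P = 0.0001141 W  (b) Q = -0.01194 VAR  (c) S = 0.01194 VA  (d) PF = 0.009559 (leading)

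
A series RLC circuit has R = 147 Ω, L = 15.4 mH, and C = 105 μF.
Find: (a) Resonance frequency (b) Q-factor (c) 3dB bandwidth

Step 1 — Resonance condition Im(Z)=0 gives ω₀ = 1/√(LC).
Step 2 — ω₀ = 1/√(0.0154·0.000105) = 786.4 rad/s.
Step 3 — f₀ = ω₀/(2π) = 125.2 Hz.
Step 4 — Series Q: Q = ω₀L/R = 786.4·0.0154/147 = 0.08239.
Step 5 — 3dB bandwidth: Δω = ω₀/Q = 9545 rad/s; BW = Δω/(2π) = 1519 Hz.

(a) f₀ = 125.2 Hz  (b) Q = 0.08239  (c) BW = 1519 Hz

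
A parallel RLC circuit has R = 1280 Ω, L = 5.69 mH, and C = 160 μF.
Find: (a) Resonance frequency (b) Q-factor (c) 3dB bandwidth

Step 1 — Resonance: ω₀ = 1/√(LC) = 1/√(0.00569·0.00016) = 1048 rad/s.
Step 2 — f₀ = ω₀/(2π) = 166.8 Hz.
Step 3 — Parallel Q: Q = R/(ω₀L) = 1280/(1048·0.00569) = 214.6.
Step 4 — Bandwidth: Δω = ω₀/Q = 4.883 rad/s; BW = Δω/(2π) = 0.7771 Hz.

(a) f₀ = 166.8 Hz  (b) Q = 214.6  (c) BW = 0.7771 Hz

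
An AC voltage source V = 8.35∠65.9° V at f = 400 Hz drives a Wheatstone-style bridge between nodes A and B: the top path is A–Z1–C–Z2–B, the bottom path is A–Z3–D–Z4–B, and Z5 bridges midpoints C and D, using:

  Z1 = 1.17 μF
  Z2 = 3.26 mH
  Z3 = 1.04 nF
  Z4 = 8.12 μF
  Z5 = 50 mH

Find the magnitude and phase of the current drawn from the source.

Step 1 — Angular frequency: ω = 2π·f = 2π·400 = 2513 rad/s.
Step 2 — Component impedances:
  Z1: Z = 1/(jωC) = -j/(ω·C) = 0 - j340.1 Ω
  Z2: Z = jωL = j·2513·0.00326 = 0 + j8.193 Ω
  Z3: Z = 1/(jωC) = -j/(ω·C) = 0 - j3.826e+05 Ω
  Z4: Z = 1/(jωC) = -j/(ω·C) = 0 - j49 Ω
  Z5: Z = jωL = j·2513·0.05 = 0 + j125.7 Ω
Step 3 — Bridge requires nodal analysis (the Z5 bridge couples midpoints C and D, so the two paths cannot be reduced to a simple series/parallel combination). Setting node B to ground and injecting 1 A at node A, the 3-node admittance system at A, C, D solves to V_A = Z_AB = 0 - j332.4 Ω = 332.4∠-90.0° Ω.
Step 4 — Source phasor: V = 8.35∠65.9° V = 3.41 + j7.622 V.
Step 5 — Ohm's law: I = V / Z_total = (3.41 + j7.622) / (0 - j332.4) = -0.02293 + j0.01026 A.
Step 6 — Convert to polar: |I| = 0.02512 A, ∠I = 155.9°.

I = 0.02512∠155.9° A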